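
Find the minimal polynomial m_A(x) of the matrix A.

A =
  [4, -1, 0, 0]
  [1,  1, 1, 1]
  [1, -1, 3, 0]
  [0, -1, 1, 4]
x^3 - 9*x^2 + 27*x - 27

The characteristic polynomial is χ_A(x) = (x - 3)^4, so the eigenvalues are known. The minimal polynomial is
  m_A(x) = Π_λ (x − λ)^{k_λ}
where k_λ is the size of the *largest* Jordan block for λ (equivalently, the smallest k with (A − λI)^k v = 0 for every generalised eigenvector v of λ).

  λ = 3: largest Jordan block has size 3, contributing (x − 3)^3

So m_A(x) = (x - 3)^3 = x^3 - 9*x^2 + 27*x - 27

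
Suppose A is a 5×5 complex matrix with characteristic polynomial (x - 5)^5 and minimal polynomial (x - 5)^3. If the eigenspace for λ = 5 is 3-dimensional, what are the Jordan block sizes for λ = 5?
Block sizes for λ = 5: [3, 1, 1]

Step 1 — from the characteristic polynomial, algebraic multiplicity of λ = 5 is 5. From dim ker(A − (5)·I) = 3, there are exactly 3 Jordan blocks for λ = 5.
Step 2 — from the minimal polynomial, the factor (x − 5)^3 tells us the largest block for λ = 5 has size 3.
Step 3 — with total size 5, 3 blocks, and largest block 3, the block sizes (in nonincreasing order) are [3, 1, 1].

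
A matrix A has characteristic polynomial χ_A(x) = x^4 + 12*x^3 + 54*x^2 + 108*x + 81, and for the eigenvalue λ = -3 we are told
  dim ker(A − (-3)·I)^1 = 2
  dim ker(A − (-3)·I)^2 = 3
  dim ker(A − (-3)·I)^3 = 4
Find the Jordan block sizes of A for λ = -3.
Block sizes for λ = -3: [3, 1]

From the dimensions of kernels of powers, the number of Jordan blocks of size at least j is d_j − d_{j−1} where d_j = dim ker(N^j) (with d_0 = 0). Computing the differences gives [2, 1, 1].
The number of blocks of size exactly k is (#blocks of size ≥ k) − (#blocks of size ≥ k + 1), so the partition is: 1 block(s) of size 1, 1 block(s) of size 3.
In nonincreasing order the block sizes are [3, 1].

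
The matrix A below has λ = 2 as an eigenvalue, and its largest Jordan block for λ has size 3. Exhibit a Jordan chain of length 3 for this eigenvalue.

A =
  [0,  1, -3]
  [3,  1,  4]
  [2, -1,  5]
A Jordan chain for λ = 2 of length 3:
v_1 = (1, -1, -1)ᵀ
v_2 = (-2, 3, 2)ᵀ
v_3 = (1, 0, 0)ᵀ

Let N = A − (2)·I. We want v_3 with N^3 v_3 = 0 but N^2 v_3 ≠ 0; then v_{j-1} := N · v_j for j = 3, …, 2.

Pick v_3 = (1, 0, 0)ᵀ.
Then v_2 = N · v_3 = (-2, 3, 2)ᵀ.
Then v_1 = N · v_2 = (1, -1, -1)ᵀ.

Sanity check: (A − (2)·I) v_1 = (0, 0, 0)ᵀ = 0. ✓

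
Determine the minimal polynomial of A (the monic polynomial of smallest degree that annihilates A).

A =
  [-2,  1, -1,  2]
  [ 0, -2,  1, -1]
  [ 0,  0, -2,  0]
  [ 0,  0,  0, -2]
x^3 + 6*x^2 + 12*x + 8

The characteristic polynomial is χ_A(x) = (x + 2)^4, so the eigenvalues are known. The minimal polynomial is
  m_A(x) = Π_λ (x − λ)^{k_λ}
where k_λ is the size of the *largest* Jordan block for λ (equivalently, the smallest k with (A − λI)^k v = 0 for every generalised eigenvector v of λ).

  λ = -2: largest Jordan block has size 3, contributing (x + 2)^3

So m_A(x) = (x + 2)^3 = x^3 + 6*x^2 + 12*x + 8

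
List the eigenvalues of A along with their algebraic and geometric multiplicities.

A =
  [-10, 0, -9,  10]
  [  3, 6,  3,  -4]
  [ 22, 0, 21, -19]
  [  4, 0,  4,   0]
λ = -1: alg = 1, geom = 1; λ = 6: alg = 3, geom = 1

Step 1 — factor the characteristic polynomial to read off the algebraic multiplicities:
  χ_A(x) = (x - 6)^3*(x + 1)

Step 2 — compute geometric multiplicities via the rank-nullity identity g(λ) = n − rank(A − λI):
  rank(A − (-1)·I) = 3, so dim ker(A − (-1)·I) = n − 3 = 1
  rank(A − (6)·I) = 3, so dim ker(A − (6)·I) = n − 3 = 1

Summary:
  λ = -1: algebraic multiplicity = 1, geometric multiplicity = 1
  λ = 6: algebraic multiplicity = 3, geometric multiplicity = 1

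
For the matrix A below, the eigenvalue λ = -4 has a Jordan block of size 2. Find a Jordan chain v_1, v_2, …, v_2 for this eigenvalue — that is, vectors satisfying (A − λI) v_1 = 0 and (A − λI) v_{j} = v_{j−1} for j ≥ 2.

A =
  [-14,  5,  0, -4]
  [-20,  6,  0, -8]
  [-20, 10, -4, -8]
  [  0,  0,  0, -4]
A Jordan chain for λ = -4 of length 2:
v_1 = (-10, -20, -20, 0)ᵀ
v_2 = (1, 0, 0, 0)ᵀ

Let N = A − (-4)·I. We want v_2 with N^2 v_2 = 0 but N^1 v_2 ≠ 0; then v_{j-1} := N · v_j for j = 2, …, 2.

Pick v_2 = (1, 0, 0, 0)ᵀ.
Then v_1 = N · v_2 = (-10, -20, -20, 0)ᵀ.

Sanity check: (A − (-4)·I) v_1 = (0, 0, 0, 0)ᵀ = 0. ✓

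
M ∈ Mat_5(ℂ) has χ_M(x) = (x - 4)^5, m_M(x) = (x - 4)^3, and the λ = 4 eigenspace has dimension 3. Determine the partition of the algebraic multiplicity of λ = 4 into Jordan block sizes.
Block sizes for λ = 4: [3, 1, 1]

Step 1 — from the characteristic polynomial, algebraic multiplicity of λ = 4 is 5. From dim ker(M − (4)·I) = 3, there are exactly 3 Jordan blocks for λ = 4.
Step 2 — from the minimal polynomial, the factor (x − 4)^3 tells us the largest block for λ = 4 has size 3.
Step 3 — with total size 5, 3 blocks, and largest block 3, the block sizes (in nonincreasing order) are [3, 1, 1].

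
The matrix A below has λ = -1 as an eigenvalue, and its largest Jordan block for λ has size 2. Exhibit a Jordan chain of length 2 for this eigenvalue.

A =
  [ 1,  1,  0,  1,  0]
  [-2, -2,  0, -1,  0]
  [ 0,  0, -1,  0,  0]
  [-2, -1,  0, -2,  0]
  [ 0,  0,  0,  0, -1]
A Jordan chain for λ = -1 of length 2:
v_1 = (2, -2, 0, -2, 0)ᵀ
v_2 = (1, 0, 0, 0, 0)ᵀ

Let N = A − (-1)·I. We want v_2 with N^2 v_2 = 0 but N^1 v_2 ≠ 0; then v_{j-1} := N · v_j for j = 2, …, 2.

Pick v_2 = (1, 0, 0, 0, 0)ᵀ.
Then v_1 = N · v_2 = (2, -2, 0, -2, 0)ᵀ.

Sanity check: (A − (-1)·I) v_1 = (0, 0, 0, 0, 0)ᵀ = 0. ✓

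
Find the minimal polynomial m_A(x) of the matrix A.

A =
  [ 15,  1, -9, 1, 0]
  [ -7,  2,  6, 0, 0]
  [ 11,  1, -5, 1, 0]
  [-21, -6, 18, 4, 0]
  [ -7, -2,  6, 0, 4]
x^3 - 12*x^2 + 48*x - 64

The characteristic polynomial is χ_A(x) = (x - 4)^5, so the eigenvalues are known. The minimal polynomial is
  m_A(x) = Π_λ (x − λ)^{k_λ}
where k_λ is the size of the *largest* Jordan block for λ (equivalently, the smallest k with (A − λI)^k v = 0 for every generalised eigenvector v of λ).

  λ = 4: largest Jordan block has size 3, contributing (x − 4)^3

So m_A(x) = (x - 4)^3 = x^3 - 12*x^2 + 48*x - 64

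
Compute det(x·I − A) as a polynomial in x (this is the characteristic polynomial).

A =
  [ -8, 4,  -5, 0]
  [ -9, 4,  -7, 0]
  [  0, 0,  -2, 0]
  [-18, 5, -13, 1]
x^4 + 5*x^3 + 6*x^2 - 4*x - 8

Expanding det(x·I − A) (e.g. by cofactor expansion or by noting that A is similar to its Jordan form J, which has the same characteristic polynomial as A) gives
  χ_A(x) = x^4 + 5*x^3 + 6*x^2 - 4*x - 8
which factors as (x - 1)*(x + 2)^3. The eigenvalues (with algebraic multiplicities) are λ = -2 with multiplicity 3, λ = 1 with multiplicity 1.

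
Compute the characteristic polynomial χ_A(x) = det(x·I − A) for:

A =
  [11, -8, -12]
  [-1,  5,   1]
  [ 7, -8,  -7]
x^3 - 9*x^2 + 27*x - 27

Expanding det(x·I − A) (e.g. by cofactor expansion or by noting that A is similar to its Jordan form J, which has the same characteristic polynomial as A) gives
  χ_A(x) = x^3 - 9*x^2 + 27*x - 27
which factors as (x - 3)^3. The eigenvalues (with algebraic multiplicities) are λ = 3 with multiplicity 3.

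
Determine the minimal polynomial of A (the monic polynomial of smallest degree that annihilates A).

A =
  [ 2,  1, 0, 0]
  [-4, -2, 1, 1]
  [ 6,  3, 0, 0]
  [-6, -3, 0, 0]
x^3

The characteristic polynomial is χ_A(x) = x^4, so the eigenvalues are known. The minimal polynomial is
  m_A(x) = Π_λ (x − λ)^{k_λ}
where k_λ is the size of the *largest* Jordan block for λ (equivalently, the smallest k with (A − λI)^k v = 0 for every generalised eigenvector v of λ).

  λ = 0: largest Jordan block has size 3, contributing (x − 0)^3

So m_A(x) = x^3 = x^3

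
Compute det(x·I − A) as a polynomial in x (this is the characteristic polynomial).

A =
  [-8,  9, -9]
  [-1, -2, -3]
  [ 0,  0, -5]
x^3 + 15*x^2 + 75*x + 125

Expanding det(x·I − A) (e.g. by cofactor expansion or by noting that A is similar to its Jordan form J, which has the same characteristic polynomial as A) gives
  χ_A(x) = x^3 + 15*x^2 + 75*x + 125
which factors as (x + 5)^3. The eigenvalues (with algebraic multiplicities) are λ = -5 with multiplicity 3.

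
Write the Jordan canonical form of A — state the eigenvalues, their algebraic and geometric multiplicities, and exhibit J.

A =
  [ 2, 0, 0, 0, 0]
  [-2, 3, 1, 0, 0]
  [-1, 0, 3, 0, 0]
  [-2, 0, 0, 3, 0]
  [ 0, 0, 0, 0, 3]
J_1(2) ⊕ J_2(3) ⊕ J_1(3) ⊕ J_1(3)

The characteristic polynomial is
  det(x·I − A) = x^5 - 14*x^4 + 78*x^3 - 216*x^2 + 297*x - 162 = (x - 3)^4*(x - 2)

Eigenvalues and multiplicities (the geometric multiplicity of λ is n − rank(A − λI), which equals the number of Jordan blocks for λ):
  λ = 2: algebraic multiplicity = 1, geometric multiplicity = 1
  λ = 3: algebraic multiplicity = 4, geometric multiplicity = 3

Determining the block sizes for each eigenvalue:
  λ = 2: one block (gm = 1), so the single block has size am = 1 → block sizes [1]
  λ = 3: 3 blocks summing to 4 forces exactly one block of size 2 and the rest size 1 → block sizes [2, 1, 1]

Assembling the blocks gives a Jordan form
J =
  [2, 0, 0, 0, 0]
  [0, 3, 1, 0, 0]
  [0, 0, 3, 0, 0]
  [0, 0, 0, 3, 0]
  [0, 0, 0, 0, 3]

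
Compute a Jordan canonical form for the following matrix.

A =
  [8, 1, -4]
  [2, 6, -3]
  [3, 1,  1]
J_3(5)

The characteristic polynomial is
  det(x·I − A) = x^3 - 15*x^2 + 75*x - 125 = (x - 5)^3

Eigenvalues and multiplicities (the geometric multiplicity of λ is n − rank(A − λI), which equals the number of Jordan blocks for λ):
  λ = 5: algebraic multiplicity = 3, geometric multiplicity = 1

Determining the block sizes for each eigenvalue:
  λ = 5: one block (gm = 1), so the single block has size am = 3 → block sizes [3]

Assembling the blocks gives a Jordan form
J =
  [5, 1, 0]
  [0, 5, 1]
  [0, 0, 5]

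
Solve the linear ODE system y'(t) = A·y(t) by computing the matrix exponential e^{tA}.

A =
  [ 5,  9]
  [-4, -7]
e^{tA} =
  [6*t*exp(-t) + exp(-t), 9*t*exp(-t)]
  [-4*t*exp(-t), -6*t*exp(-t) + exp(-t)]

Strategy: write A = P · J · P⁻¹ where J is a Jordan canonical form, so e^{tA} = P · e^{tJ} · P⁻¹, and e^{tJ} can be computed block-by-block.

A has Jordan form
J =
  [-1,  1]
  [ 0, -1]
(up to reordering of blocks).

Per-block formulas:
  For a 2×2 Jordan block J_2(-1): exp(t · J_2(-1)) = e^(-1t)·(I + t·N), where N is the 2×2 nilpotent shift.

After assembling e^{tJ} and conjugating by P, we get:

e^{tA} =
  [6*t*exp(-t) + exp(-t), 9*t*exp(-t)]
  [-4*t*exp(-t), -6*t*exp(-t) + exp(-t)]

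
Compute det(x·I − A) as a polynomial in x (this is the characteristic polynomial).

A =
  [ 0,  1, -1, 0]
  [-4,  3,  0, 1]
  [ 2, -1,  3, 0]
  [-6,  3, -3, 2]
x^4 - 8*x^3 + 24*x^2 - 32*x + 16

Expanding det(x·I − A) (e.g. by cofactor expansion or by noting that A is similar to its Jordan form J, which has the same characteristic polynomial as A) gives
  χ_A(x) = x^4 - 8*x^3 + 24*x^2 - 32*x + 16
which factors as (x - 2)^4. The eigenvalues (with algebraic multiplicities) are λ = 2 with multiplicity 4.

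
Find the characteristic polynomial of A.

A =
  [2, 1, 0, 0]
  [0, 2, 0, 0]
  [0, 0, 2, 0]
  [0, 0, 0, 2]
x^4 - 8*x^3 + 24*x^2 - 32*x + 16

Expanding det(x·I − A) (e.g. by cofactor expansion or by noting that A is similar to its Jordan form J, which has the same characteristic polynomial as A) gives
  χ_A(x) = x^4 - 8*x^3 + 24*x^2 - 32*x + 16
which factors as (x - 2)^4. The eigenvalues (with algebraic multiplicities) are λ = 2 with multiplicity 4.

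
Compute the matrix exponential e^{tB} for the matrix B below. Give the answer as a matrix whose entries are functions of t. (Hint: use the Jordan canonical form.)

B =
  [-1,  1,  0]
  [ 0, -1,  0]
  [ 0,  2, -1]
e^{tB} =
  [exp(-t), t*exp(-t), 0]
  [0, exp(-t), 0]
  [0, 2*t*exp(-t), exp(-t)]

Strategy: write B = P · J · P⁻¹ where J is a Jordan canonical form, so e^{tB} = P · e^{tJ} · P⁻¹, and e^{tJ} can be computed block-by-block.

B has Jordan form
J =
  [-1,  1,  0]
  [ 0, -1,  0]
  [ 0,  0, -1]
(up to reordering of blocks).

Per-block formulas:
  For a 1×1 block at λ = -1: exp(t · [-1]) = [e^(-1t)].
  For a 2×2 Jordan block J_2(-1): exp(t · J_2(-1)) = e^(-1t)·(I + t·N), where N is the 2×2 nilpotent shift.

After assembling e^{tJ} and conjugating by P, we get:

e^{tB} =
  [exp(-t), t*exp(-t), 0]
  [0, exp(-t), 0]
  [0, 2*t*exp(-t), exp(-t)]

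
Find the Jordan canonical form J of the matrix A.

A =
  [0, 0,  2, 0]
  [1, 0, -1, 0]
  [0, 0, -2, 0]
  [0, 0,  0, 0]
J_1(-2) ⊕ J_2(0) ⊕ J_1(0)

The characteristic polynomial is
  det(x·I − A) = x^4 + 2*x^3 = x^3*(x + 2)

Eigenvalues and multiplicities (the geometric multiplicity of λ is n − rank(A − λI), which equals the number of Jordan blocks for λ):
  λ = -2: algebraic multiplicity = 1, geometric multiplicity = 1
  λ = 0: algebraic multiplicity = 3, geometric multiplicity = 2

Determining the block sizes for each eigenvalue:
  λ = -2: one block (gm = 1), so the single block has size am = 1 → block sizes [1]
  λ = 0: 2 blocks summing to 3 forces exactly one block of size 2 and the rest size 1 → block sizes [2, 1]

Assembling the blocks gives a Jordan form
J =
  [-2, 0, 0, 0]
  [ 0, 0, 1, 0]
  [ 0, 0, 0, 0]
  [ 0, 0, 0, 0]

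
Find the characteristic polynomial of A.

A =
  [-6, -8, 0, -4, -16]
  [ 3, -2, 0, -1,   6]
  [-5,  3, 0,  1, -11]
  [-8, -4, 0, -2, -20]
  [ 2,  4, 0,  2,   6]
x^5 + 4*x^4 + 4*x^3

Expanding det(x·I − A) (e.g. by cofactor expansion or by noting that A is similar to its Jordan form J, which has the same characteristic polynomial as A) gives
  χ_A(x) = x^5 + 4*x^4 + 4*x^3
which factors as x^3*(x + 2)^2. The eigenvalues (with algebraic multiplicities) are λ = -2 with multiplicity 2, λ = 0 with multiplicity 3.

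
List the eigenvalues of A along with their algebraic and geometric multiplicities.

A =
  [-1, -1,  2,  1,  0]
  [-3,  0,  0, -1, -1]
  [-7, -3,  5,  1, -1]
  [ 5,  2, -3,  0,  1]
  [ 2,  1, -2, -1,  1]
λ = 1: alg = 5, geom = 2

Step 1 — factor the characteristic polynomial to read off the algebraic multiplicities:
  χ_A(x) = (x - 1)^5

Step 2 — compute geometric multiplicities via the rank-nullity identity g(λ) = n − rank(A − λI):
  rank(A − (1)·I) = 3, so dim ker(A − (1)·I) = n − 3 = 2

Summary:
  λ = 1: algebraic multiplicity = 5, geometric multiplicity = 2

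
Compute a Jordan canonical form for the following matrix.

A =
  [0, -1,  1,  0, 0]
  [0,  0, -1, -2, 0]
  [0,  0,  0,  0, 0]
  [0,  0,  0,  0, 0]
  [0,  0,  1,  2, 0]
J_3(0) ⊕ J_1(0) ⊕ J_1(0)

The characteristic polynomial is
  det(x·I − A) = x^5

Eigenvalues and multiplicities (the geometric multiplicity of λ is n − rank(A − λI), which equals the number of Jordan blocks for λ):
  λ = 0: algebraic multiplicity = 5, geometric multiplicity = 3

Determining the block sizes for each eigenvalue:
  λ = 0: with am = 5 and gm = 3, the partition is not yet determined (e.g. several partitions of 5 into 3 parts exist). Let N = A − (0)·I. Computing rank(N^1) = 2, rank(N^2) = 1, rank(N^3) = 0; the number of blocks of size ≥ j is rank(N^{j−1}) − rank(N^j), giving [3, 1, 1]. So we have 1 block(s) of size 3, 2 block(s) of size 1 → block sizes [3, 1, 1]

Assembling the blocks gives a Jordan form
J =
  [0, 1, 0, 0, 0]
  [0, 0, 1, 0, 0]
  [0, 0, 0, 0, 0]
  [0, 0, 0, 0, 0]
  [0, 0, 0, 0, 0]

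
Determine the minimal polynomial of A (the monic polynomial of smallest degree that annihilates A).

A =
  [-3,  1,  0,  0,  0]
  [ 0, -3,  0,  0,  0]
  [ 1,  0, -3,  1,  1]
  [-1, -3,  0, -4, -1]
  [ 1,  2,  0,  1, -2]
x^2 + 6*x + 9

The characteristic polynomial is χ_A(x) = (x + 3)^5, so the eigenvalues are known. The minimal polynomial is
  m_A(x) = Π_λ (x − λ)^{k_λ}
where k_λ is the size of the *largest* Jordan block for λ (equivalently, the smallest k with (A − λI)^k v = 0 for every generalised eigenvector v of λ).

  λ = -3: largest Jordan block has size 2, contributing (x + 3)^2

So m_A(x) = (x + 3)^2 = x^2 + 6*x + 9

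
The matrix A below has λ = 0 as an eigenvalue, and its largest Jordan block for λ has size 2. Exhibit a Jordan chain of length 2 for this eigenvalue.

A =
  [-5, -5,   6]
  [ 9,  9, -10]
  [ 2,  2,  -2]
A Jordan chain for λ = 0 of length 2:
v_1 = (1, -1, 0)ᵀ
v_2 = (1, 0, 1)ᵀ

Let N = A − (0)·I. We want v_2 with N^2 v_2 = 0 but N^1 v_2 ≠ 0; then v_{j-1} := N · v_j for j = 2, …, 2.

Pick v_2 = (1, 0, 1)ᵀ.
Then v_1 = N · v_2 = (1, -1, 0)ᵀ.

Sanity check: (A − (0)·I) v_1 = (0, 0, 0)ᵀ = 0. ✓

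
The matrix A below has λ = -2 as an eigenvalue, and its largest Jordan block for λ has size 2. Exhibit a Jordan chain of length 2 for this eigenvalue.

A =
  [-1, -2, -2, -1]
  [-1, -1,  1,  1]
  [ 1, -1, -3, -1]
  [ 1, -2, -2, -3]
A Jordan chain for λ = -2 of length 2:
v_1 = (1, -1, 1, 1)ᵀ
v_2 = (1, 0, 0, 0)ᵀ

Let N = A − (-2)·I. We want v_2 with N^2 v_2 = 0 but N^1 v_2 ≠ 0; then v_{j-1} := N · v_j for j = 2, …, 2.

Pick v_2 = (1, 0, 0, 0)ᵀ.
Then v_1 = N · v_2 = (1, -1, 1, 1)ᵀ.

Sanity check: (A − (-2)·I) v_1 = (0, 0, 0, 0)ᵀ = 0. ✓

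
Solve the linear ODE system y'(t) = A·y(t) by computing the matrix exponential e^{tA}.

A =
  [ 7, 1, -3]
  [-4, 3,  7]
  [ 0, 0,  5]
e^{tA} =
  [2*t*exp(5*t) + exp(5*t), t*exp(5*t), t^2*exp(5*t)/2 - 3*t*exp(5*t)]
  [-4*t*exp(5*t), -2*t*exp(5*t) + exp(5*t), -t^2*exp(5*t) + 7*t*exp(5*t)]
  [0, 0, exp(5*t)]

Strategy: write A = P · J · P⁻¹ where J is a Jordan canonical form, so e^{tA} = P · e^{tJ} · P⁻¹, and e^{tJ} can be computed block-by-block.

A has Jordan form
J =
  [5, 1, 0]
  [0, 5, 1]
  [0, 0, 5]
(up to reordering of blocks).

Per-block formulas:
  For a 3×3 Jordan block J_3(5): exp(t · J_3(5)) = e^(5t)·(I + t·N + (t^2/2)·N^2), where N is the 3×3 nilpotent shift.

After assembling e^{tJ} and conjugating by P, we get:

e^{tA} =
  [2*t*exp(5*t) + exp(5*t), t*exp(5*t), t^2*exp(5*t)/2 - 3*t*exp(5*t)]
  [-4*t*exp(5*t), -2*t*exp(5*t) + exp(5*t), -t^2*exp(5*t) + 7*t*exp(5*t)]
  [0, 0, exp(5*t)]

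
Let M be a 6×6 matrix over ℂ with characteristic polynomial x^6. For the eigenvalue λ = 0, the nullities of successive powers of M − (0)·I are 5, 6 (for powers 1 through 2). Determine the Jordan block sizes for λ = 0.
Block sizes for λ = 0: [2, 1, 1, 1, 1]

From the dimensions of kernels of powers, the number of Jordan blocks of size at least j is d_j − d_{j−1} where d_j = dim ker(N^j) (with d_0 = 0). Computing the differences gives [5, 1].
The number of blocks of size exactly k is (#blocks of size ≥ k) − (#blocks of size ≥ k + 1), so the partition is: 4 block(s) of size 1, 1 block(s) of size 2.
In nonincreasing order the block sizes are [2, 1, 1, 1, 1].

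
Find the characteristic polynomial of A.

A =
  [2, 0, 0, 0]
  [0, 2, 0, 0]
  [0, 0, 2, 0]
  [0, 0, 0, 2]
x^4 - 8*x^3 + 24*x^2 - 32*x + 16

Expanding det(x·I − A) (e.g. by cofactor expansion or by noting that A is similar to its Jordan form J, which has the same characteristic polynomial as A) gives
  χ_A(x) = x^4 - 8*x^3 + 24*x^2 - 32*x + 16
which factors as (x - 2)^4. The eigenvalues (with algebraic multiplicities) are λ = 2 with multiplicity 4.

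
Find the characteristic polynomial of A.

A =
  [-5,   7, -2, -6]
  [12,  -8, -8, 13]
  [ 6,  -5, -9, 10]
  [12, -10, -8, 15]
x^4 + 7*x^3 - 3*x^2 - 55*x + 50

Expanding det(x·I − A) (e.g. by cofactor expansion or by noting that A is similar to its Jordan form J, which has the same characteristic polynomial as A) gives
  χ_A(x) = x^4 + 7*x^3 - 3*x^2 - 55*x + 50
which factors as (x - 2)*(x - 1)*(x + 5)^2. The eigenvalues (with algebraic multiplicities) are λ = -5 with multiplicity 2, λ = 1 with multiplicity 1, λ = 2 with multiplicity 1.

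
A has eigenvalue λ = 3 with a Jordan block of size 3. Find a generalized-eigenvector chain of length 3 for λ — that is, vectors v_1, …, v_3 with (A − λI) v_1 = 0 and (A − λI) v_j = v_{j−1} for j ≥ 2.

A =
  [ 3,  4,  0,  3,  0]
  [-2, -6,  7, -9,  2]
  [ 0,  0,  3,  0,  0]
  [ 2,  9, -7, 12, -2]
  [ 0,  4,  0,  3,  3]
A Jordan chain for λ = 3 of length 3:
v_1 = (-2, 0, 0, 0, -2)ᵀ
v_2 = (0, -2, 0, 2, 0)ᵀ
v_3 = (1, 0, 0, 0, 0)ᵀ

Let N = A − (3)·I. We want v_3 with N^3 v_3 = 0 but N^2 v_3 ≠ 0; then v_{j-1} := N · v_j for j = 3, …, 2.

Pick v_3 = (1, 0, 0, 0, 0)ᵀ.
Then v_2 = N · v_3 = (0, -2, 0, 2, 0)ᵀ.
Then v_1 = N · v_2 = (-2, 0, 0, 0, -2)ᵀ.

Sanity check: (A − (3)·I) v_1 = (0, 0, 0, 0, 0)ᵀ = 0. ✓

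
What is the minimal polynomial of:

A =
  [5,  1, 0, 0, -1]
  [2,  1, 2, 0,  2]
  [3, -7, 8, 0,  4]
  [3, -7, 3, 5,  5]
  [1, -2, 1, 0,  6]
x^3 - 15*x^2 + 75*x - 125

The characteristic polynomial is χ_A(x) = (x - 5)^5, so the eigenvalues are known. The minimal polynomial is
  m_A(x) = Π_λ (x − λ)^{k_λ}
where k_λ is the size of the *largest* Jordan block for λ (equivalently, the smallest k with (A − λI)^k v = 0 for every generalised eigenvector v of λ).

  λ = 5: largest Jordan block has size 3, contributing (x − 5)^3

So m_A(x) = (x - 5)^3 = x^3 - 15*x^2 + 75*x - 125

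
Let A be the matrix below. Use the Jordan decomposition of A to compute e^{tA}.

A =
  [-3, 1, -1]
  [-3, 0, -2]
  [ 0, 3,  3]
e^{tA} =
  [3*t^2 - 3*t + 1, -3*t^2 + t, -t^2 - t]
  [9*t^2/2 - 3*t, 1 - 9*t^2/2, -3*t^2/2 - 2*t]
  [-9*t^2/2, 9*t^2/2 + 3*t, 3*t^2/2 + 3*t + 1]

Strategy: write A = P · J · P⁻¹ where J is a Jordan canonical form, so e^{tA} = P · e^{tJ} · P⁻¹, and e^{tJ} can be computed block-by-block.

A has Jordan form
J =
  [0, 1, 0]
  [0, 0, 1]
  [0, 0, 0]
(up to reordering of blocks).

Per-block formulas:
  For a 3×3 Jordan block J_3(0): exp(t · J_3(0)) = e^(0t)·(I + t·N + (t^2/2)·N^2), where N is the 3×3 nilpotent shift.

After assembling e^{tJ} and conjugating by P, we get:

e^{tA} =
  [3*t^2 - 3*t + 1, -3*t^2 + t, -t^2 - t]
  [9*t^2/2 - 3*t, 1 - 9*t^2/2, -3*t^2/2 - 2*t]
  [-9*t^2/2, 9*t^2/2 + 3*t, 3*t^2/2 + 3*t + 1]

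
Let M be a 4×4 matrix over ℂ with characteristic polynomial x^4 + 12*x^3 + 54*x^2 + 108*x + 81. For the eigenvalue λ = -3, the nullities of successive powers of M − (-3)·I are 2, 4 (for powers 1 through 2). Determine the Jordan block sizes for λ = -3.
Block sizes for λ = -3: [2, 2]

From the dimensions of kernels of powers, the number of Jordan blocks of size at least j is d_j − d_{j−1} where d_j = dim ker(N^j) (with d_0 = 0). Computing the differences gives [2, 2].
The number of blocks of size exactly k is (#blocks of size ≥ k) − (#blocks of size ≥ k + 1), so the partition is: 2 block(s) of size 2.
In nonincreasing order the block sizes are [2, 2].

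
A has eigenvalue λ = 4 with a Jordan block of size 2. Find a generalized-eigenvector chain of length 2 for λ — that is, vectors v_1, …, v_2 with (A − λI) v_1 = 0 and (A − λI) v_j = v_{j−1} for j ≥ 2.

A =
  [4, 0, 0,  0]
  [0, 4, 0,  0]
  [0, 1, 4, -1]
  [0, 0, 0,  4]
A Jordan chain for λ = 4 of length 2:
v_1 = (0, 0, 1, 0)ᵀ
v_2 = (0, 1, 0, 0)ᵀ

Let N = A − (4)·I. We want v_2 with N^2 v_2 = 0 but N^1 v_2 ≠ 0; then v_{j-1} := N · v_j for j = 2, …, 2.

Pick v_2 = (0, 1, 0, 0)ᵀ.
Then v_1 = N · v_2 = (0, 0, 1, 0)ᵀ.

Sanity check: (A − (4)·I) v_1 = (0, 0, 0, 0)ᵀ = 0. ✓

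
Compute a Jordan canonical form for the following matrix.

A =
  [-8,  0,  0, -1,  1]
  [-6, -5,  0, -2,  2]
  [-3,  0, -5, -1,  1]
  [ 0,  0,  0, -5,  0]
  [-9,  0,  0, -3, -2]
J_2(-5) ⊕ J_1(-5) ⊕ J_1(-5) ⊕ J_1(-5)

The characteristic polynomial is
  det(x·I − A) = x^5 + 25*x^4 + 250*x^3 + 1250*x^2 + 3125*x + 3125 = (x + 5)^5

Eigenvalues and multiplicities (the geometric multiplicity of λ is n − rank(A − λI), which equals the number of Jordan blocks for λ):
  λ = -5: algebraic multiplicity = 5, geometric multiplicity = 4

Determining the block sizes for each eigenvalue:
  λ = -5: 4 blocks summing to 5 forces exactly one block of size 2 and the rest size 1 → block sizes [2, 1, 1, 1]

Assembling the blocks gives a Jordan form
J =
  [-5,  1,  0,  0,  0]
  [ 0, -5,  0,  0,  0]
  [ 0,  0, -5,  0,  0]
  [ 0,  0,  0, -5,  0]
  [ 0,  0,  0,  0, -5]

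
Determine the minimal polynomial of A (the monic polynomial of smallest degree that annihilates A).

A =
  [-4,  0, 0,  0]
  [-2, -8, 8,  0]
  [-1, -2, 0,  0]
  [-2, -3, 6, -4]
x^2 + 8*x + 16

The characteristic polynomial is χ_A(x) = (x + 4)^4, so the eigenvalues are known. The minimal polynomial is
  m_A(x) = Π_λ (x − λ)^{k_λ}
where k_λ is the size of the *largest* Jordan block for λ (equivalently, the smallest k with (A − λI)^k v = 0 for every generalised eigenvector v of λ).

  λ = -4: largest Jordan block has size 2, contributing (x + 4)^2

So m_A(x) = (x + 4)^2 = x^2 + 8*x + 16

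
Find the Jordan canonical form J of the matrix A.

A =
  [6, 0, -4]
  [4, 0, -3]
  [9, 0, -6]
J_3(0)

The characteristic polynomial is
  det(x·I − A) = x^3

Eigenvalues and multiplicities (the geometric multiplicity of λ is n − rank(A − λI), which equals the number of Jordan blocks for λ):
  λ = 0: algebraic multiplicity = 3, geometric multiplicity = 1

Determining the block sizes for each eigenvalue:
  λ = 0: one block (gm = 1), so the single block has size am = 3 → block sizes [3]

Assembling the blocks gives a Jordan form
J =
  [0, 1, 0]
  [0, 0, 1]
  [0, 0, 0]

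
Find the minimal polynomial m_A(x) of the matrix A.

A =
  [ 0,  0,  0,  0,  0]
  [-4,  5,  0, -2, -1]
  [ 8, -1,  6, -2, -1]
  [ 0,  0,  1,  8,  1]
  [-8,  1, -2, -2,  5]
x^3 - 12*x^2 + 36*x

The characteristic polynomial is χ_A(x) = x*(x - 6)^4, so the eigenvalues are known. The minimal polynomial is
  m_A(x) = Π_λ (x − λ)^{k_λ}
where k_λ is the size of the *largest* Jordan block for λ (equivalently, the smallest k with (A − λI)^k v = 0 for every generalised eigenvector v of λ).

  λ = 0: largest Jordan block has size 1, contributing (x − 0)
  λ = 6: largest Jordan block has size 2, contributing (x − 6)^2

So m_A(x) = x*(x - 6)^2 = x^3 - 12*x^2 + 36*x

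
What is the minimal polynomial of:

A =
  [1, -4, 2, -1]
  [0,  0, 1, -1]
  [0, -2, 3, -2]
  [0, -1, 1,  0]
x^3 - 3*x^2 + 3*x - 1

The characteristic polynomial is χ_A(x) = (x - 1)^4, so the eigenvalues are known. The minimal polynomial is
  m_A(x) = Π_λ (x − λ)^{k_λ}
where k_λ is the size of the *largest* Jordan block for λ (equivalently, the smallest k with (A − λI)^k v = 0 for every generalised eigenvector v of λ).

  λ = 1: largest Jordan block has size 3, contributing (x − 1)^3

So m_A(x) = (x - 1)^3 = x^3 - 3*x^2 + 3*x - 1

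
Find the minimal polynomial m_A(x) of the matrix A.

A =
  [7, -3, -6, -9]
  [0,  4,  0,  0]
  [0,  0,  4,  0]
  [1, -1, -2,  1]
x^2 - 8*x + 16

The characteristic polynomial is χ_A(x) = (x - 4)^4, so the eigenvalues are known. The minimal polynomial is
  m_A(x) = Π_λ (x − λ)^{k_λ}
where k_λ is the size of the *largest* Jordan block for λ (equivalently, the smallest k with (A − λI)^k v = 0 for every generalised eigenvector v of λ).

  λ = 4: largest Jordan block has size 2, contributing (x − 4)^2

So m_A(x) = (x - 4)^2 = x^2 - 8*x + 16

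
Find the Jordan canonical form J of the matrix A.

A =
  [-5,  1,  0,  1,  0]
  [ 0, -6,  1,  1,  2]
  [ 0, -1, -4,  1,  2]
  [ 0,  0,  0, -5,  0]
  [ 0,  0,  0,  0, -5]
J_3(-5) ⊕ J_1(-5) ⊕ J_1(-5)

The characteristic polynomial is
  det(x·I − A) = x^5 + 25*x^4 + 250*x^3 + 1250*x^2 + 3125*x + 3125 = (x + 5)^5

Eigenvalues and multiplicities (the geometric multiplicity of λ is n − rank(A − λI), which equals the number of Jordan blocks for λ):
  λ = -5: algebraic multiplicity = 5, geometric multiplicity = 3

Determining the block sizes for each eigenvalue:
  λ = -5: with am = 5 and gm = 3, the partition is not yet determined (e.g. several partitions of 5 into 3 parts exist). Let N = A − (-5)·I. Computing rank(N^1) = 2, rank(N^2) = 1, rank(N^3) = 0; the number of blocks of size ≥ j is rank(N^{j−1}) − rank(N^j), giving [3, 1, 1]. So we have 1 block(s) of size 3, 2 block(s) of size 1 → block sizes [3, 1, 1]

Assembling the blocks gives a Jordan form
J =
  [-5,  1,  0,  0,  0]
  [ 0, -5,  1,  0,  0]
  [ 0,  0, -5,  0,  0]
  [ 0,  0,  0, -5,  0]
  [ 0,  0,  0,  0, -5]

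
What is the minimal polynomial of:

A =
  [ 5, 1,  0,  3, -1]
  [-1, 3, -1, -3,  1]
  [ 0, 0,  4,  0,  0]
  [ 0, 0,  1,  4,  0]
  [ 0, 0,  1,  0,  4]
x^3 - 12*x^2 + 48*x - 64

The characteristic polynomial is χ_A(x) = (x - 4)^5, so the eigenvalues are known. The minimal polynomial is
  m_A(x) = Π_λ (x − λ)^{k_λ}
where k_λ is the size of the *largest* Jordan block for λ (equivalently, the smallest k with (A − λI)^k v = 0 for every generalised eigenvector v of λ).

  λ = 4: largest Jordan block has size 3, contributing (x − 4)^3

So m_A(x) = (x - 4)^3 = x^3 - 12*x^2 + 48*x - 64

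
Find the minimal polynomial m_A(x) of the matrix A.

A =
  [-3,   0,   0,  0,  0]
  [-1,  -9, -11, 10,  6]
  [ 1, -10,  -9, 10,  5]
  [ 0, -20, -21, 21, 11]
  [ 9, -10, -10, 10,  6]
x^4 - 5*x^3 - 11*x^2 + 33*x - 18

The characteristic polynomial is χ_A(x) = (x - 6)*(x - 1)^3*(x + 3), so the eigenvalues are known. The minimal polynomial is
  m_A(x) = Π_λ (x − λ)^{k_λ}
where k_λ is the size of the *largest* Jordan block for λ (equivalently, the smallest k with (A − λI)^k v = 0 for every generalised eigenvector v of λ).

  λ = -3: largest Jordan block has size 1, contributing (x + 3)
  λ = 1: largest Jordan block has size 2, contributing (x − 1)^2
  λ = 6: largest Jordan block has size 1, contributing (x − 6)

So m_A(x) = (x - 6)*(x - 1)^2*(x + 3) = x^4 - 5*x^3 - 11*x^2 + 33*x - 18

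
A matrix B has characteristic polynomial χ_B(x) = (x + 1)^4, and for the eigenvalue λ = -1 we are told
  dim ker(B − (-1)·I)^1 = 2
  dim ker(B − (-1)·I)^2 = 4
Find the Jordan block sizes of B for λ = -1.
Block sizes for λ = -1: [2, 2]

From the dimensions of kernels of powers, the number of Jordan blocks of size at least j is d_j − d_{j−1} where d_j = dim ker(N^j) (with d_0 = 0). Computing the differences gives [2, 2].
The number of blocks of size exactly k is (#blocks of size ≥ k) − (#blocks of size ≥ k + 1), so the partition is: 2 block(s) of size 2.
In nonincreasing order the block sizes are [2, 2].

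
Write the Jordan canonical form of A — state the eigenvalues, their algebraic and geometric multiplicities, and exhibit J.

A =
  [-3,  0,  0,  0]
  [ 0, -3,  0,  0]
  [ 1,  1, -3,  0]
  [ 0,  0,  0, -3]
J_2(-3) ⊕ J_1(-3) ⊕ J_1(-3)

The characteristic polynomial is
  det(x·I − A) = x^4 + 12*x^3 + 54*x^2 + 108*x + 81 = (x + 3)^4

Eigenvalues and multiplicities (the geometric multiplicity of λ is n − rank(A − λI), which equals the number of Jordan blocks for λ):
  λ = -3: algebraic multiplicity = 4, geometric multiplicity = 3

Determining the block sizes for each eigenvalue:
  λ = -3: 3 blocks summing to 4 forces exactly one block of size 2 and the rest size 1 → block sizes [2, 1, 1]

Assembling the blocks gives a Jordan form
J =
  [-3,  1,  0,  0]
  [ 0, -3,  0,  0]
  [ 0,  0, -3,  0]
  [ 0,  0,  0, -3]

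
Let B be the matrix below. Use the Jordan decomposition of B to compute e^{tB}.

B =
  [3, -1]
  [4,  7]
e^{tB} =
  [-2*t*exp(5*t) + exp(5*t), -t*exp(5*t)]
  [4*t*exp(5*t), 2*t*exp(5*t) + exp(5*t)]

Strategy: write B = P · J · P⁻¹ where J is a Jordan canonical form, so e^{tB} = P · e^{tJ} · P⁻¹, and e^{tJ} can be computed block-by-block.

B has Jordan form
J =
  [5, 1]
  [0, 5]
(up to reordering of blocks).

Per-block formulas:
  For a 2×2 Jordan block J_2(5): exp(t · J_2(5)) = e^(5t)·(I + t·N), where N is the 2×2 nilpotent shift.

After assembling e^{tJ} and conjugating by P, we get:

e^{tB} =
  [-2*t*exp(5*t) + exp(5*t), -t*exp(5*t)]
  [4*t*exp(5*t), 2*t*exp(5*t) + exp(5*t)]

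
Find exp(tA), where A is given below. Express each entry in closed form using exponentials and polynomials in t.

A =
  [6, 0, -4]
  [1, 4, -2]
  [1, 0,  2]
e^{tA} =
  [2*t*exp(4*t) + exp(4*t), 0, -4*t*exp(4*t)]
  [t*exp(4*t), exp(4*t), -2*t*exp(4*t)]
  [t*exp(4*t), 0, -2*t*exp(4*t) + exp(4*t)]

Strategy: write A = P · J · P⁻¹ where J is a Jordan canonical form, so e^{tA} = P · e^{tJ} · P⁻¹, and e^{tJ} can be computed block-by-block.

A has Jordan form
J =
  [4, 1, 0]
  [0, 4, 0]
  [0, 0, 4]
(up to reordering of blocks).

Per-block formulas:
  For a 2×2 Jordan block J_2(4): exp(t · J_2(4)) = e^(4t)·(I + t·N), where N is the 2×2 nilpotent shift.
  For a 1×1 block at λ = 4: exp(t · [4]) = [e^(4t)].

After assembling e^{tJ} and conjugating by P, we get:

e^{tA} =
  [2*t*exp(4*t) + exp(4*t), 0, -4*t*exp(4*t)]
  [t*exp(4*t), exp(4*t), -2*t*exp(4*t)]
  [t*exp(4*t), 0, -2*t*exp(4*t) + exp(4*t)]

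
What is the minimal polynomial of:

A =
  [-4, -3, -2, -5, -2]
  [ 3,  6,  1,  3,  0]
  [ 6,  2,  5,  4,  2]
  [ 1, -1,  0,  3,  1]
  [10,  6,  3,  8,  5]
x^3 - 9*x^2 + 27*x - 27

The characteristic polynomial is χ_A(x) = (x - 3)^5, so the eigenvalues are known. The minimal polynomial is
  m_A(x) = Π_λ (x − λ)^{k_λ}
where k_λ is the size of the *largest* Jordan block for λ (equivalently, the smallest k with (A − λI)^k v = 0 for every generalised eigenvector v of λ).

  λ = 3: largest Jordan block has size 3, contributing (x − 3)^3

So m_A(x) = (x - 3)^3 = x^3 - 9*x^2 + 27*x - 27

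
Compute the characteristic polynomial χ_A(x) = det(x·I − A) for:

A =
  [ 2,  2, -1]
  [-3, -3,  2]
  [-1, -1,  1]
x^3

Expanding det(x·I − A) (e.g. by cofactor expansion or by noting that A is similar to its Jordan form J, which has the same characteristic polynomial as A) gives
  χ_A(x) = x^3
which factors as x^3. The eigenvalues (with algebraic multiplicities) are λ = 0 with multiplicity 3.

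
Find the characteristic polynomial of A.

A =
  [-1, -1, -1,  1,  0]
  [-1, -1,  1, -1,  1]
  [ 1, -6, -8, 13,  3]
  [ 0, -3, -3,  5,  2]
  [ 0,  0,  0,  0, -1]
x^5 + 6*x^4 + 14*x^3 + 16*x^2 + 9*x + 2

Expanding det(x·I − A) (e.g. by cofactor expansion or by noting that A is similar to its Jordan form J, which has the same characteristic polynomial as A) gives
  χ_A(x) = x^5 + 6*x^4 + 14*x^3 + 16*x^2 + 9*x + 2
which factors as (x + 1)^4*(x + 2). The eigenvalues (with algebraic multiplicities) are λ = -2 with multiplicity 1, λ = -1 with multiplicity 4.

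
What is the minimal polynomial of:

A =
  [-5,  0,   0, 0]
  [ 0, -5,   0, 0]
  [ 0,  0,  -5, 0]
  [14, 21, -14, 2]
x^2 + 3*x - 10

The characteristic polynomial is χ_A(x) = (x - 2)*(x + 5)^3, so the eigenvalues are known. The minimal polynomial is
  m_A(x) = Π_λ (x − λ)^{k_λ}
where k_λ is the size of the *largest* Jordan block for λ (equivalently, the smallest k with (A − λI)^k v = 0 for every generalised eigenvector v of λ).

  λ = -5: largest Jordan block has size 1, contributing (x + 5)
  λ = 2: largest Jordan block has size 1, contributing (x − 2)

So m_A(x) = (x - 2)*(x + 5) = x^2 + 3*x - 10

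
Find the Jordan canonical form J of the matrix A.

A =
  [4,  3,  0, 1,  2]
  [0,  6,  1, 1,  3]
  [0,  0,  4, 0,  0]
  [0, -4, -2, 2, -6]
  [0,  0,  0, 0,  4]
J_3(4) ⊕ J_1(4) ⊕ J_1(4)

The characteristic polynomial is
  det(x·I − A) = x^5 - 20*x^4 + 160*x^3 - 640*x^2 + 1280*x - 1024 = (x - 4)^5

Eigenvalues and multiplicities (the geometric multiplicity of λ is n − rank(A − λI), which equals the number of Jordan blocks for λ):
  λ = 4: algebraic multiplicity = 5, geometric multiplicity = 3

Determining the block sizes for each eigenvalue:
  λ = 4: with am = 5 and gm = 3, the partition is not yet determined (e.g. several partitions of 5 into 3 parts exist). Let N = A − (4)·I. Computing rank(N^1) = 2, rank(N^2) = 1, rank(N^3) = 0; the number of blocks of size ≥ j is rank(N^{j−1}) − rank(N^j), giving [3, 1, 1]. So we have 1 block(s) of size 3, 2 block(s) of size 1 → block sizes [3, 1, 1]

Assembling the blocks gives a Jordan form
J =
  [4, 1, 0, 0, 0]
  [0, 4, 1, 0, 0]
  [0, 0, 4, 0, 0]
  [0, 0, 0, 4, 0]
  [0, 0, 0, 0, 4]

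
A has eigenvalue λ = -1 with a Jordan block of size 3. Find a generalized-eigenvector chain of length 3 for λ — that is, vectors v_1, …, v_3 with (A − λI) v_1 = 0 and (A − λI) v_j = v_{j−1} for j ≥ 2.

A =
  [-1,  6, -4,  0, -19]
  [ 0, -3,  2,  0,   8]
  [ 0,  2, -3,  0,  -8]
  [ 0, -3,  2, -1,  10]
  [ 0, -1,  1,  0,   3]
A Jordan chain for λ = -1 of length 3:
v_1 = (-1, 0, 0, 0, 0)ᵀ
v_2 = (6, -2, 2, -3, -1)ᵀ
v_3 = (0, 1, 0, 0, 0)ᵀ

Let N = A − (-1)·I. We want v_3 with N^3 v_3 = 0 but N^2 v_3 ≠ 0; then v_{j-1} := N · v_j for j = 3, …, 2.

Pick v_3 = (0, 1, 0, 0, 0)ᵀ.
Then v_2 = N · v_3 = (6, -2, 2, -3, -1)ᵀ.
Then v_1 = N · v_2 = (-1, 0, 0, 0, 0)ᵀ.

Sanity check: (A − (-1)·I) v_1 = (0, 0, 0, 0, 0)ᵀ = 0. ✓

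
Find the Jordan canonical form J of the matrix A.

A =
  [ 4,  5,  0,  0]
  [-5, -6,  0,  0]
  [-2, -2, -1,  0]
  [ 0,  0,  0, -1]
J_2(-1) ⊕ J_1(-1) ⊕ J_1(-1)

The characteristic polynomial is
  det(x·I − A) = x^4 + 4*x^3 + 6*x^2 + 4*x + 1 = (x + 1)^4

Eigenvalues and multiplicities (the geometric multiplicity of λ is n − rank(A − λI), which equals the number of Jordan blocks for λ):
  λ = -1: algebraic multiplicity = 4, geometric multiplicity = 3

Determining the block sizes for each eigenvalue:
  λ = -1: 3 blocks summing to 4 forces exactly one block of size 2 and the rest size 1 → block sizes [2, 1, 1]

Assembling the blocks gives a Jordan form
J =
  [-1,  1,  0,  0]
  [ 0, -1,  0,  0]
  [ 0,  0, -1,  0]
  [ 0,  0,  0, -1]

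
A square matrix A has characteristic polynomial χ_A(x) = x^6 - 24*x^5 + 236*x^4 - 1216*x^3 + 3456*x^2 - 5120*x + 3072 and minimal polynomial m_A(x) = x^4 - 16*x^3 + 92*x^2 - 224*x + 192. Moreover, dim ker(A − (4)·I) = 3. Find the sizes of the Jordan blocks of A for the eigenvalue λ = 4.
Block sizes for λ = 4: [2, 1, 1]

Step 1 — from the characteristic polynomial, algebraic multiplicity of λ = 4 is 4. From dim ker(A − (4)·I) = 3, there are exactly 3 Jordan blocks for λ = 4.
Step 2 — from the minimal polynomial, the factor (x − 4)^2 tells us the largest block for λ = 4 has size 2.
Step 3 — with total size 4, 3 blocks, and largest block 2, the block sizes (in nonincreasing order) are [2, 1, 1].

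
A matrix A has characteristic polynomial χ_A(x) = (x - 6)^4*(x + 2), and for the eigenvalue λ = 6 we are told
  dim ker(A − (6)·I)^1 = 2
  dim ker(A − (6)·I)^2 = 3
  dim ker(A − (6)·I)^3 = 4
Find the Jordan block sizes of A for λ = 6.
Block sizes for λ = 6: [3, 1]

From the dimensions of kernels of powers, the number of Jordan blocks of size at least j is d_j − d_{j−1} where d_j = dim ker(N^j) (with d_0 = 0). Computing the differences gives [2, 1, 1].
The number of blocks of size exactly k is (#blocks of size ≥ k) − (#blocks of size ≥ k + 1), so the partition is: 1 block(s) of size 1, 1 block(s) of size 3.
In nonincreasing order the block sizes are [3, 1].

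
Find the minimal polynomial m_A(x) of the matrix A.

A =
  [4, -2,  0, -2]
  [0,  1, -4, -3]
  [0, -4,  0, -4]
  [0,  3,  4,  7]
x^3 - 8*x^2 + 16*x

The characteristic polynomial is χ_A(x) = x*(x - 4)^3, so the eigenvalues are known. The minimal polynomial is
  m_A(x) = Π_λ (x − λ)^{k_λ}
where k_λ is the size of the *largest* Jordan block for λ (equivalently, the smallest k with (A − λI)^k v = 0 for every generalised eigenvector v of λ).

  λ = 0: largest Jordan block has size 1, contributing (x − 0)
  λ = 4: largest Jordan block has size 2, contributing (x − 4)^2

So m_A(x) = x*(x - 4)^2 = x^3 - 8*x^2 + 16*x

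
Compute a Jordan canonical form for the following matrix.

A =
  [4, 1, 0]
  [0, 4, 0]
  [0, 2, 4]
J_2(4) ⊕ J_1(4)

The characteristic polynomial is
  det(x·I − A) = x^3 - 12*x^2 + 48*x - 64 = (x - 4)^3

Eigenvalues and multiplicities (the geometric multiplicity of λ is n − rank(A − λI), which equals the number of Jordan blocks for λ):
  λ = 4: algebraic multiplicity = 3, geometric multiplicity = 2

Determining the block sizes for each eigenvalue:
  λ = 4: 2 blocks summing to 3 forces exactly one block of size 2 and the rest size 1 → block sizes [2, 1]

Assembling the blocks gives a Jordan form
J =
  [4, 1, 0]
  [0, 4, 0]
  [0, 0, 4]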